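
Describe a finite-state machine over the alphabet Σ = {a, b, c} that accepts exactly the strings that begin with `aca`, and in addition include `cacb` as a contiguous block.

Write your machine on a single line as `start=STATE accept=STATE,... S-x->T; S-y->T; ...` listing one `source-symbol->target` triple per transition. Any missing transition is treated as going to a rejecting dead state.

start=q0; accept=q12; q0-a->q1; q0-b->q2; q0-c->q3; q1-a->q2; q1-b->q2; q1-c->q4; q2-a->q2; q2-b->q2; q2-c->q3; q3-a->q5; q3-b->q2; q3-c->q3; q4-a->q6; q4-b->q2; q4-c->q3; q5-a->q2; q5-b->q2; q5-c->q7; q6-a->q8; q6-b->q8; q6-c->q9; q7-a->q5; q7-b->q10; q7-c->q3; q8-a->q8; q8-b->q8; q8-c->q11; q9-a->q6; q9-b->q12; q9-c->q11; q10-a->q10; q10-b->q10; q10-c->q10; q11-a->q6; q11-b->q8; q11-c->q11; q12-a->q12; q12-b->q12; q12-c->q12

Handle the two conditions separately and then intersect. The first has 5 states tracking whether the input so far still matches the prefix `aca`; the second has 5 states tracking whether and how much of `cacb` has been seen. A product state is a pair (one from each), accepting exactly when both do.
          a    b    c  
>  q0     q1   q2   q3 
   q1     q2   q2   q4 
   q2     q2   q2   q3 
   q3     q5   q2   q3 
   q4     q6   q2   q3 
   q5     q2   q2   q7 
   q6     q8   q8   q9 
   q7     q5  q10   q3 
   q8     q8   q8  q11 
   q9     q6  q12  q11 
   q10   q10  q10  q10 
   q11    q6   q8  q11 
 * q12   q12  q12  q12 
(> = start, * = accepting)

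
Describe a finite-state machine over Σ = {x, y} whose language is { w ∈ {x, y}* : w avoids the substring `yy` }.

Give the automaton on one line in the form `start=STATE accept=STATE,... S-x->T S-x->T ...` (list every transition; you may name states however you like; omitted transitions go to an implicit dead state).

This is the complement of 'contains `yy`'. Use the same substring-matching states — q0 through q2 holding how much of `yy` has just been matched — but flip the accepting set: everything except the trap q2 accepts.
A 3-state machine:
        x   y  
>* q0   q0  q1 
 * q1   q0  q2 
   q2   q2  q2 
(> = start, * = accepting)

start=q0 accept=q0,q1 q0-x->q0 q0-y->q1 q1-x->q0 q1-y->q2 q2-x->q2 q2-y->q2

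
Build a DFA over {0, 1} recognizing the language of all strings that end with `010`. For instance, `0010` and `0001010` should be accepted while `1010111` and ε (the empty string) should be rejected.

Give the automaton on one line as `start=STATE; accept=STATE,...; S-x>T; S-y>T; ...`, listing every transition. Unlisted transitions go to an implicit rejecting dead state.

Remember how much of `010` the current input suffix matches. State q0 means no match yet; q1 means the last symbol is `0`; q2 means the last 2 symbols are `01`; q3 means the last 3 symbols are `010`. Only q3 accepts. On a mismatch, fall back to the longest proper suffix that is still a prefix of `010`.
A 4-state machine:
        0   1  
>  q0   q1  q0 
   q1   q1  q2 
   q2   q3  q0 
 * q3   q1  q2 
(> = start, * = accepting)

start=q0; accept=q3; q0-0>q1; q0-1>q0; q1-0>q1; q1-1>q2; q2-0>q3; q2-1>q0; q3-0>q1; q3-1>q2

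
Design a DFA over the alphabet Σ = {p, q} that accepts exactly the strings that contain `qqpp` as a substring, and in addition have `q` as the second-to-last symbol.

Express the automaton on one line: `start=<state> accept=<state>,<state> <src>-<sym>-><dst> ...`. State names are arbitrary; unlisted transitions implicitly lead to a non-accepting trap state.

start=s0 accept=s10,s11 s0-p->s1 s0-q->s2 s1-p->s3 s1-q->s4 s2-p->s5 s2-q->s6 s3-p->s3 s3-q->s4 s4-p->s5 s4-q->s6 s5-p->s3 s5-q->s4 s6-p->s7 s6-q->s6 s7-p->s8 s7-q->s4 s8-p->s8 s8-q->s9 s9-p->s10 s9-q->s11 s10-p->s8 s10-q->s9 s11-p->s10 s11-q->s11

Handle the two conditions separately and then intersect. One (5 states) tracks whether and how much of `qqpp` has been seen; the other (7 states) tracks the last 2 symbols read. Each combined state is a pair, one component from each; accept when both components accept.
With 12 states:
          p    q  
>  s0     s1   s2 
   s1     s3   s4 
   s2     s5   s6 
   s3     s3   s4 
   s4     s5   s6 
   s5     s3   s4 
   s6     s7   s6 
   s7     s8   s4 
   s8     s8   s9 
   s9    s10  s11 
 * s10    s8   s9 
 * s11   s10  s11 
(> = start, * = accepting)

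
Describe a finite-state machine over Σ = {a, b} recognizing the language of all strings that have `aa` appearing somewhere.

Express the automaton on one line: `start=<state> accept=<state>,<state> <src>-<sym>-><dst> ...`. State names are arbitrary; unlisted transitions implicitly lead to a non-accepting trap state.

start=S0 accept=S2 S0-a->S1 S0-b->S0 S1-a->S2 S1-b->S0 S2-a->S2 S2-b->S2

Track how much of `aa` has been matched so far: state S0 is no progress, S2 is the absorbing accept state reached once `aa` has occurred. Intermediate states record partial matches; on a mismatch, fall back to the longest reusable overlap.
With 3 states:
        a   b  
>  S0   S1  S0 
   S1   S2  S0 
 * S2   S2  S2 
(> = start, * = accepting)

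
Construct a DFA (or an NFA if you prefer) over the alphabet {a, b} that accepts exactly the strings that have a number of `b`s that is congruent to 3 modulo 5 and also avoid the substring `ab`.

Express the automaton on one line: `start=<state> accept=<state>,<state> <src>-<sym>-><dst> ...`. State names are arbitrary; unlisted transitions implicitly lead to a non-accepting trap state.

Handle the two conditions separately and then intersect. The first has 5 states tracking the count of `b`s modulo 5; the second has 3 states tracking partial matches of the forbidden pattern `ab`. A product state is a pair (one from each), accepting exactly when both do.
15 states suffice.
          a    b  
>  q0     q1   q2 
   q1     q1   q3 
   q2     q4   q5 
   q3     q3   q6 
   q4     q4   q6 
   q5     q7   q8 
   q6     q6   q9 
   q7     q7   q9 
 * q8    q10  q11 
   q9     q9  q12 
 * q10   q10  q12 
   q11   q13   q0 
   q12   q12  q14 
   q13   q13  q14 
   q14   q14   q3 
(> = start, * = accepting)

start=q0 accept=q8,q10 q0-a->q1 q0-b->q2 q1-a->q1 q1-b->q3 q2-a->q4 q2-b->q5 q3-a->q3 q3-b->q6 q4-a->q4 q4-b->q6 q5-a->q7 q5-b->q8 q6-a->q6 q6-b->q9 q7-a->q7 q7-b->q9 q8-a->q10 q8-b->q11 q9-a->q9 q9-b->q12 q10-a->q10 q10-b->q12 q11-a->q13 q11-b->q0 q12-a->q12 q12-b->q14 q13-a->q13 q13-b->q14 q14-a->q14 q14-b->q3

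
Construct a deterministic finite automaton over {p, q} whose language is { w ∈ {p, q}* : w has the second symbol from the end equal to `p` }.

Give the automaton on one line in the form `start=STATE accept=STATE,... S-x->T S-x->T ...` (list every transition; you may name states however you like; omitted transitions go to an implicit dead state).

Because acceptance depends on a position counted from the end, the machine has to buffer the most recent 2 symbols. Make each state the string of the last up-to-2 symbols read; on input `x` shift the window left and append `x`. Accept when the buffered window has length 2 and begins with `p`.
        p   q  
>  S0   S1  S2 
   S1   S3  S4 
   S2   S5  S6 
 * S3   S3  S4 
 * S4   S5  S6 
   S5   S3  S4 
   S6   S5  S6 
(> = start, * = accepting)

start=S0 accept=S3,S4 S0-p->S1 S0-q->S2 S1-p->S3 S1-q->S4 S2-p->S5 S2-q->S6 S3-p->S3 S3-q->S4 S4-p->S5 S4-q->S6 S5-p->S3 S5-q->S4 S6-p->S5 S6-q->S6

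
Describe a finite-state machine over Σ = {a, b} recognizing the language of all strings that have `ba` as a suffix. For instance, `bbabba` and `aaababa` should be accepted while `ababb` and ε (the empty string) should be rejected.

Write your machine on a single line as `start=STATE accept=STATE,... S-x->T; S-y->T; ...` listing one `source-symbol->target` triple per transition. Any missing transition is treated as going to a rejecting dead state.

Let each state record the length of the longest suffix of the input read so far that is also a prefix of `ba`. s1 means the last symbol is `b`; s2 means the last 2 symbols are `ba`. Accept only at s2, where the string currently ends in `ba`.
With 3 states:
        a   b  
>  s0   s0  s1 
   s1   s2  s1 
 * s2   s0  s1 
(> = start, * = accepting)

start=s0; accept=s2; s0-a->s0; s0-b->s1; s1-a->s2; s1-b->s1; s2-a->s0; s2-b->s1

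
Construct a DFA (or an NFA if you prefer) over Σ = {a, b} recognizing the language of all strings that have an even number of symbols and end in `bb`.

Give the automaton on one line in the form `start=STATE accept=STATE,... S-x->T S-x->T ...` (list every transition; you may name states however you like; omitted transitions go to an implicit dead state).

Build one automaton per condition and run them in lockstep. The first has 2 states tracking the input length modulo 2; the second has 3 states tracking how much of the suffix `bb` has currently been matched. A product state is a pair (one from each), accepting exactly when both do.
With 6 states:
        a   b  
>  s0   s1  s2 
   s1   s0  s3 
   s2   s0  s4 
   s3   s1  s5 
 * s4   s1  s5 
   s5   s0  s4 
(> = start, * = accepting)

start=s0 accept=s4 s0-a->s1 s0-b->s2 s1-a->s0 s1-b->s3 s2-a->s0 s2-b->s4 s3-a->s1 s3-b->s5 s4-a->s1 s4-b->s5 s5-a->s0 s5-b->s4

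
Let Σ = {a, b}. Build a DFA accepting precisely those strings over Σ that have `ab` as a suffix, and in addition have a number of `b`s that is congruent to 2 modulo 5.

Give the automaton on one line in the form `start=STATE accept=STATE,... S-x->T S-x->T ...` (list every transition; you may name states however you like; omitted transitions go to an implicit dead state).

start=S0 accept=S6 S0-a->S1 S0-b->S2 S1-a->S1 S1-b->S3 S2-a->S4 S2-b->S5 S3-a->S4 S3-b->S5 S4-a->S4 S4-b->S6 S5-a->S7 S5-b->S8 S6-a->S7 S6-b->S8 S7-a->S7 S7-b->S9 S8-a->S10 S8-b->S11 S9-a->S10 S9-b->S11 S10-a->S10 S10-b->S12 S11-a->S13 S11-b->S0 S12-a->S13 S12-b->S0 S13-a->S13 S13-b->S14 S14-a->S1 S14-b->S2

Build one automaton per condition and run them in lockstep. One (3 states) tracks how much of the suffix `ab` has currently been matched; the other (5 states) tracks the count of `b`s modulo 5. Each combined state is a pair, one component from each; accept when both components accept.
          a    b  
>  S0     S1   S2 
   S1     S1   S3 
   S2     S4   S5 
   S3     S4   S5 
   S4     S4   S6 
   S5     S7   S8 
 * S6     S7   S8 
   S7     S7   S9 
   S8    S10  S11 
   S9    S10  S11 
   S10   S10  S12 
   S11   S13   S0 
   S12   S13   S0 
   S13   S13  S14 
   S14    S1   S2 
(> = start, * = accepting)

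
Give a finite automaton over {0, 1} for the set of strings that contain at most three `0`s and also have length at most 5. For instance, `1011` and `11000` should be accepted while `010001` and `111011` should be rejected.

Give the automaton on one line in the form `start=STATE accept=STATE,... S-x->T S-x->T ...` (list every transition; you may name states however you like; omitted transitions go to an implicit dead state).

Handle the two conditions separately and then intersect. One (5 states) tracks the count of `0`s, saturating at 4; the other (7 states) tracks the input length, saturating at 6. Each combined state is a pair, one component from each; accept when both components accept. After merging equivalent states the machine shrinks.
With 13 states:
          0    1  
>* S0     S1   S2 
 * S1     S3   S4 
 * S2     S4   S5 
 * S3     S6   S7 
 * S4     S7   S8 
 * S5     S8   S8 
 * S6     S9  S10 
 * S7    S10  S11 
 * S8    S11  S11 
   S9     S9   S9 
 * S10    S9  S12 
 * S11   S12  S12 
 * S12    S9   S9 
(> = start, * = accepting)

start=S0 accept=S0,S1,S2,S3,S4,S5,S6,S7,S8,S10,S11,S12 S0-0->S1 S0-1->S2 S1-0->S3 S1-1->S4 S2-0->S4 S2-1->S5 S3-0->S6 S3-1->S7 S4-0->S7 S4-1->S8 S5-0->S8 S5-1->S8 S6-0->S9 S6-1->S10 S7-0->S10 S7-1->S11 S8-0->S11 S8-1->S11 S9-0->S9 S9-1->S9 S10-0->S9 S10-1->S12 S11-0->S12 S11-1->S12 S12-0->S9 S12-1->S9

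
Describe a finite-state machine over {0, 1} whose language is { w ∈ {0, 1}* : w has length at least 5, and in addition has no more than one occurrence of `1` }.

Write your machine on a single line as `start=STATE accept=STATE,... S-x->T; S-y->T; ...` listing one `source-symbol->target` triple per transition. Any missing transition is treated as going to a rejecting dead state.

Handle the two conditions separately and then intersect. The first has 7 states tracking the input length, saturating at 6; the second has 3 states tracking the count of `1`s, saturating at 2. A product state is a pair (one from each), accepting exactly when both do. Equivalent product states are then merged.
          0    1  
>  q0     q1   q2 
   q1     q3   q4 
   q2     q4   q5 
   q3     q6   q7 
   q4     q7   q5 
   q5     q5   q5 
   q6     q8   q9 
   q7     q9   q5 
   q8    q10  q11 
   q9    q11   q5 
 * q10   q10  q11 
 * q11   q11   q5 
(> = start, * = accepting)

start=q0; accept=q10,q11; q0-0->q1; q0-1->q2; q1-0->q3; q1-1->q4; q2-0->q4; q2-1->q5; q3-0->q6; q3-1->q7; q4-0->q7; q4-1->q5; q5-0->q5; q5-1->q5; q6-0->q8; q6-1->q9; q7-0->q9; q7-1->q5; q8-0->q10; q8-1->q11; q9-0->q11; q9-1->q5; q10-0->q10; q10-1->q11; q11-0->q11; q11-1->q5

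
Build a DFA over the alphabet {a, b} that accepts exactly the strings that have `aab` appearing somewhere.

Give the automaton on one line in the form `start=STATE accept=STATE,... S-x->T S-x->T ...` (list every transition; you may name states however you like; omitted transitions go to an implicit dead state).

Track how much of `aab` has been matched so far: state S0 is no progress, S3 is the absorbing accept state reached once `aab` has occurred. Intermediate states record partial matches; on a mismatch, fall back to the longest reusable overlap.
A 4-state machine:
        a   b  
>  S0   S1  S0 
   S1   S2  S0 
   S2   S2  S3 
 * S3   S3  S3 
(> = start, * = accepting)

start=S0 accept=S3 S0-a->S1 S0-b->S0 S1-a->S2 S1-b->S0 S2-a->S2 S2-b->S3 S3-a->S3 S3-b->S3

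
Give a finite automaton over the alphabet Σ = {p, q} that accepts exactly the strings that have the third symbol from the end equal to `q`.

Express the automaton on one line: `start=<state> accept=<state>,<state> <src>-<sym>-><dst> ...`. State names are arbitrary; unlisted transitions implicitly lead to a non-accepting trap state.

start=s0 accept=s11,s12,s13,s14 s0-p->s1 s0-q->s2 s1-p->s3 s1-q->s4 s2-p->s5 s2-q->s6 s3-p->s7 s3-q->s8 s4-p->s9 s4-q->s10 s5-p->s11 s5-q->s12 s6-p->s13 s6-q->s14 s7-p->s7 s7-q->s8 s8-p->s9 s8-q->s10 s9-p->s11 s9-q->s12 s10-p->s13 s10-q->s14 s11-p->s7 s11-q->s8 s12-p->s9 s12-q->s10 s13-p->s11 s13-q->s12 s14-p->s13 s14-q->s14

Because acceptance depends on a position counted from the end, the machine has to buffer the most recent 3 symbols. Make each state the string of the last up-to-3 symbols read; on input `x` shift the window left and append `x`. Accept when the buffered window has length 3 and begins with `q`.
          p    q  
>  s0     s1   s2 
   s1     s3   s4 
   s2     s5   s6 
   s3     s7   s8 
   s4     s9  s10 
   s5    s11  s12 
   s6    s13  s14 
   s7     s7   s8 
   s8     s9  s10 
   s9    s11  s12 
   s10   s13  s14 
 * s11    s7   s8 
 * s12    s9  s10 
 * s13   s11  s12 
 * s14   s13  s14 
(> = start, * = accepting)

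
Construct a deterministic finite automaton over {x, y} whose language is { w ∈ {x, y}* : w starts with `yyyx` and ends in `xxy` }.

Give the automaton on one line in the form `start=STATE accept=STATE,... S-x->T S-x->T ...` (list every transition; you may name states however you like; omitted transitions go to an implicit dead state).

start=A accept=L A-x->B A-y->C B-x->D B-y->E C-x->B C-y->F D-x->D D-y->G E-x->B E-y->E F-x->B F-y->H G-x->B G-y->E H-x->I H-y->E I-x->J I-y->K J-x->J J-y->L K-x->I K-y->K L-x->I L-y->K

Handle the two conditions separately and then intersect. One (6 states) tracks whether the input so far still matches the prefix `yyyx`; the other (4 states) tracks how much of the suffix `xxy` has currently been matched. Each combined state is a pair, one component from each; accept when both components accept.
12 states suffice.
       x  y 
>  A   B  C 
   B   D  E 
   C   B  F 
   D   D  G 
   E   B  E 
   F   B  H 
   G   B  E 
   H   I  E 
   I   J  K 
   J   J  L 
   K   I  K 
 * L   I  K 
(> = start, * = accepting)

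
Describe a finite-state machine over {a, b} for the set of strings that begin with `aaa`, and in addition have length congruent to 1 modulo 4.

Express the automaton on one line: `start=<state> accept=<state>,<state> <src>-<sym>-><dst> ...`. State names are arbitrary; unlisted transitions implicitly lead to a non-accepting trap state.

start=q0 accept=q6 q0-a->q1 q0-b->q2 q1-a->q3 q1-b->q2 q2-a->q2 q2-b->q2 q3-a->q4 q3-b->q2 q4-a->q5 q4-b->q5 q5-a->q6 q5-b->q6 q6-a->q7 q6-b->q7 q7-a->q4 q7-b->q4

Handle the two conditions separately and then intersect. The first has 5 states tracking whether the input so far still matches the prefix `aaa`; the second has 4 states tracking the input length modulo 4. A product state is a pair (one from each), accepting exactly when both do. After merging equivalent states the machine shrinks.
With 8 states:
        a   b  
>  q0   q1  q2 
   q1   q3  q2 
   q2   q2  q2 
   q3   q4  q2 
   q4   q5  q5 
   q5   q6  q6 
 * q6   q7  q7 
   q7   q4  q4 
(> = start, * = accepting)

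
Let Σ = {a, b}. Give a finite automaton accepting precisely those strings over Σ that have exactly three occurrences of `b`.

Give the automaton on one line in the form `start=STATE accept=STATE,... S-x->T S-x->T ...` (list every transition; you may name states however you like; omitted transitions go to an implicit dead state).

Count `b`s, saturating at 4: states s0 through s3 mean 0 through 3 `b`s seen; s4 means more than 3. Each `b` increments (capped at s4); other symbols loop. Accept from {s3}.
With 5 states:
        a   b  
>  s0   s0  s1 
   s1   s1  s2 
   s2   s2  s3 
 * s3   s3  s4 
   s4   s4  s4 
(> = start, * = accepting)

start=s0 accept=s3 s0-a->s0 s0-b->s1 s1-a->s1 s1-b->s2 s2-a->s2 s2-b->s3 s3-a->s3 s3-b->s4 s4-a->s4 s4-b->s4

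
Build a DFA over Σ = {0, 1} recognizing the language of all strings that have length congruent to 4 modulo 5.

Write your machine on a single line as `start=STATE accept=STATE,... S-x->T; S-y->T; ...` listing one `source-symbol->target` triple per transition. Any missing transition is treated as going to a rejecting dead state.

start=q0; accept=q4; q0-0->q1; q0-1->q1; q1-0->q2; q1-1->q2; q2-0->q3; q2-1->q3; q3-0->q4; q3-1->q4; q4-0->q0; q4-1->q0

Count input length modulo 5: every symbol advances one step around the cycle q0 → q1 → q2 → q3 → q4 → q0. Accept at q4.
        0   1  
>  q0   q1  q1 
   q1   q2  q2 
   q2   q3  q3 
   q3   q4  q4 
 * q4   q0  q0 
(> = start, * = accepting)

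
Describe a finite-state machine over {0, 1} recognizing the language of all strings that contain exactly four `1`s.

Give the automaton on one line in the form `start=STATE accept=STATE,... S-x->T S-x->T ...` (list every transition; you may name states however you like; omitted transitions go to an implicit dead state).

Count `1`s, saturating at 5: states q0 through q4 mean 0 through 4 `1`s seen; q5 means more than 4. Each `1` increments (capped at q5); other symbols loop. Accept from {q4}.
A 6-state machine:
        0   1  
>  q0   q0  q1 
   q1   q1  q2 
   q2   q2  q3 
   q3   q3  q4 
 * q4   q4  q5 
   q5   q5  q5 
(> = start, * = accepting)

start=q0 accept=q4 q0-0->q0 q0-1->q1 q1-0->q1 q1-1->q2 q2-0->q2 q2-1->q3 q3-0->q3 q3-1->q4 q4-0->q4 q4-1->q5 q5-0->q5 q5-1->q5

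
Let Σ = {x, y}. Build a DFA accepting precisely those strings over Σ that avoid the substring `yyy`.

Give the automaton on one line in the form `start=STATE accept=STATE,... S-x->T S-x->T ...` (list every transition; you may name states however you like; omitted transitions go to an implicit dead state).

start=A accept=A,B,C A-x->A A-y->B B-x->A B-y->C C-x->A C-y->D D-x->D D-y->D

This is the complement of 'contains `yyy`'. Use the same substring-matching states — A through D holding how much of `yyy` has just been matched — but flip the accepting set: everything except the trap D accepts.
With 4 states:
       x  y 
>* A   A  B 
 * B   A  C 
 * C   A  D 
   D   D  D 
(> = start, * = accepting)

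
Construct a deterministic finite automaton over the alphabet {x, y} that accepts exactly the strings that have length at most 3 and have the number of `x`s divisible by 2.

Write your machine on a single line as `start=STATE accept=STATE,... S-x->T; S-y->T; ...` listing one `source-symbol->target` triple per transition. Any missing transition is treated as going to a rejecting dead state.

Run two small machines in parallel and take their product. One (5 states) tracks the input length, saturating at 4; the other (2 states) tracks the count of `x`s modulo 2. Each combined state is a pair, one component from each; accept when both components accept.
A 9-state machine:
        x   y  
>* q0   q1  q2 
   q1   q3  q4 
 * q2   q4  q3 
 * q3   q5  q6 
   q4   q6  q5 
   q5   q7  q8 
 * q6   q8  q7 
   q7   q8  q7 
   q8   q7  q8 
(> = start, * = accepting)

start=q0; accept=q0,q2,q3,q6; q0-x->q1; q0-y->q2; q1-x->q3; q1-y->q4; q2-x->q4; q2-y->q3; q3-x->q5; q3-y->q6; q4-x->q6; q4-y->q5; q5-x->q7; q5-y->q8; q6-x->q8; q6-y->q7; q7-x->q8; q7-y->q7; q8-x->q7; q8-y->q8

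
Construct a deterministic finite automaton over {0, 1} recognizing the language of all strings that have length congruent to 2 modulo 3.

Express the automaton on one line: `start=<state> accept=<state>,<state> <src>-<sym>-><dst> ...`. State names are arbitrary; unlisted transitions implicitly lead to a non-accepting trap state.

Only the length mod 3 matters, so use a 3-cycle: from any state, every input symbol moves to the next state, wrapping s2 back to s0. Mark s2 accepting.
A 3-state machine:
        0   1  
>  s0   s1  s1 
   s1   s2  s2 
 * s2   s0  s0 
(> = start, * = accepting)

start=s0 accept=s2 s0-0->s1 s0-1->s1 s1-0->s2 s1-1->s2 s2-0->s0 s2-1->s0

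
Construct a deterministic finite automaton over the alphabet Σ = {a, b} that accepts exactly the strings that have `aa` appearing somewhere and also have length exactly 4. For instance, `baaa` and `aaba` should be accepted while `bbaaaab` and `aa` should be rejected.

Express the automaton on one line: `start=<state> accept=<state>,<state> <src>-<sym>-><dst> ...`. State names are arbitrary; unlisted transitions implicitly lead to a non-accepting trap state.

Run two small machines in parallel and take their product. The first has 3 states tracking whether and how much of `aa` has been seen; the second has 6 states tracking the input length, saturating at 5. A product state is a pair (one from each), accepting exactly when both do.
A 15-state machine:
          a    b  
>  q0     q1   q2 
   q1     q3   q4 
   q2     q5   q4 
   q3     q6   q6 
   q4     q7   q8 
   q5     q6   q8 
   q6     q9   q9 
   q7     q9  q10 
   q8    q11  q10 
 * q9    q12  q12 
   q10   q13  q14 
   q11   q12  q14 
   q12   q12  q12 
   q13   q12  q14 
   q14   q13  q14 
(> = start, * = accepting)

start=q0 accept=q9 q0-a->q1 q0-b->q2 q1-a->q3 q1-b->q4 q2-a->q5 q2-b->q4 q3-a->q6 q3-b->q6 q4-a->q7 q4-b->q8 q5-a->q6 q5-b->q8 q6-a->q9 q6-b->q9 q7-a->q9 q7-b->q10 q8-a->q11 q8-b->q10 q9-a->q12 q9-b->q12 q10-a->q13 q10-b->q14 q11-a->q12 q11-b->q14 q12-a->q12 q12-b->q12 q13-a->q12 q13-b->q14 q14-a->q13 q14-b->q14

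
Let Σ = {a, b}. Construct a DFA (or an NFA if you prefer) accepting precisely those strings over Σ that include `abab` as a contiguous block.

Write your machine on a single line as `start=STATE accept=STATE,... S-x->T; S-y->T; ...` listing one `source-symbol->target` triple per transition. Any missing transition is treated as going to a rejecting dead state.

start=q0; accept=q4; q0-a->q1; q0-b->q0; q1-a->q1; q1-b->q2; q2-a->q3; q2-b->q0; q3-a->q1; q3-b->q4; q4-a->q4; q4-b->q4

States q0..q3 record the length of the longest prefix of `abab` that matches the current input suffix. Reaching q4 means `abab` has been seen, and we stay there forever. Accept from q4.
A 5-state machine:
        a   b  
>  q0   q1  q0 
   q1   q1  q2 
   q2   q3  q0 
   q3   q1  q4 
 * q4   q4  q4 
(> = start, * = accepting)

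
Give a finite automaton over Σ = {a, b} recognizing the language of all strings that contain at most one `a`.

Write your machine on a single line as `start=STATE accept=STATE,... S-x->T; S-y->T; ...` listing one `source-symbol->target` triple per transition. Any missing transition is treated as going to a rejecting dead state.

start=q0; accept=q0,q1; q0-a->q1; q0-b->q0; q1-a->q2; q1-b->q1; q2-a->q2; q2-b->q2

Only the number of `a`s matters, and only up to 2. Make a chain q0 → q1 → q2 advanced by each `a` (with q2 absorbing); every other symbol self-loops. The accepting set is {q0, q1}.
3 states suffice.
        a   b  
>* q0   q1  q0 
 * q1   q2  q1 
   q2   q2  q2 
(> = start, * = accepting)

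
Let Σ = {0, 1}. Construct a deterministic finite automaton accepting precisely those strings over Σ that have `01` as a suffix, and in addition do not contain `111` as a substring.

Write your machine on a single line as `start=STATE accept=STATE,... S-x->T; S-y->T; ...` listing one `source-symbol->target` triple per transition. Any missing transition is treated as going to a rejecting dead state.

Handle the two conditions separately and then intersect. The first has 3 states tracking how much of the suffix `01` has currently been matched; the second has 4 states tracking partial matches of the forbidden pattern `111`. A product state is a pair (one from each), accepting exactly when both do. After merging equivalent states the machine shrinks.
With 6 states:
        0   1  
>  s0   s1  s2 
   s1   s1  s3 
   s2   s1  s4 
 * s3   s1  s4 
   s4   s1  s5 
   s5   s5  s5 
(> = start, * = accepting)

start=s0; accept=s3; s0-0->s1; s0-1->s2; s1-0->s1; s1-1->s3; s2-0->s1; s2-1->s4; s3-0->s1; s3-1->s4; s4-0->s1; s4-1->s5; s5-0->s5; s5-1->s5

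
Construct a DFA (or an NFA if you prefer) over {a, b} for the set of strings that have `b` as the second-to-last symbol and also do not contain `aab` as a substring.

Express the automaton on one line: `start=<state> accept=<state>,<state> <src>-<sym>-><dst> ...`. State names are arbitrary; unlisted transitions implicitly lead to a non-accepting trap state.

Run two small machines in parallel and take their product. The first has 7 states tracking the last 2 symbols read; the second has 4 states tracking partial matches of the forbidden pattern `aab`. A product state is a pair (one from each), accepting exactly when both do.
With 11 states:
          a    b  
>  q0     q1   q2 
   q1     q3   q4 
   q2     q5   q6 
   q3     q3   q7 
   q4     q5   q6 
 * q5     q3   q4 
 * q6     q5   q6 
   q7     q8   q9 
   q8    q10   q7 
   q9     q8   q9 
   q10   q10   q7 
(> = start, * = accepting)

start=q0 accept=q5,q6 q0-a->q1 q0-b->q2 q1-a->q3 q1-b->q4 q2-a->q5 q2-b->q6 q3-a->q3 q3-b->q7 q4-a->q5 q4-b->q6 q5-a->q3 q5-b->q4 q6-a->q5 q6-b->q6 q7-a->q8 q7-b->q9 q8-a->q10 q8-b->q7 q9-a->q8 q9-b->q9 q10-a->q10 q10-b->q7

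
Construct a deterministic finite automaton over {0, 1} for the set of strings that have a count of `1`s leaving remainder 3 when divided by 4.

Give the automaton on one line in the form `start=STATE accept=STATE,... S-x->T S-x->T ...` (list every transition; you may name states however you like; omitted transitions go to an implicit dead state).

The only thing that matters is how many `1`s have appeared, reduced mod 4. Use one state per residue: q0 for 0, …, q3 for 3. Reading `1` moves to the next residue; anything else stays put. q3 is accepting.
4 states suffice.
        0   1  
>  q0   q0  q1 
   q1   q1  q2 
   q2   q2  q3 
 * q3   q3  q0 
(> = start, * = accepting)

start=q0 accept=q3 q0-0->q0 q0-1->q1 q1-0->q1 q1-1->q2 q2-0->q2 q2-1->q3 q3-0->q3 q3-1->q0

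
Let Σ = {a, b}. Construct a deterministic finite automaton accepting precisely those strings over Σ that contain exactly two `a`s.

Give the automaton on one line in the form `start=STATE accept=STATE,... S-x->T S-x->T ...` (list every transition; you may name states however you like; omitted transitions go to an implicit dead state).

start=S0 accept=S2 S0-a->S1 S0-b->S0 S1-a->S2 S1-b->S1 S2-a->S3 S2-b->S2 S3-a->S3 S3-b->S3

Only the number of `a`s matters, and only up to 3. Make a chain S0 → S1 → S2 → S3 advanced by each `a` (with S3 absorbing); every other symbol self-loops. The accepting set is {S2}.
4 states suffice.
        a   b  
>  S0   S1  S0 
   S1   S2  S1 
 * S2   S3  S2 
   S3   S3  S3 
(> = start, * = accepting)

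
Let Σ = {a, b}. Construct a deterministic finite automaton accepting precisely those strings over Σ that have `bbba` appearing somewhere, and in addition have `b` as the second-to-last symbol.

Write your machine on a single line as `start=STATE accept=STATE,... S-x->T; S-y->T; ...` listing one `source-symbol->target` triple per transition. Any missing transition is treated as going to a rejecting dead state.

Run two small machines in parallel and take their product. One (5 states) tracks whether and how much of `bbba` has been seen; the other (7 states) tracks the last 2 symbols read. Each combined state is a pair, one component from each; accept when both components accept.
A 12-state machine:
          a    b  
>  q0     q1   q2 
   q1     q3   q4 
   q2     q5   q6 
   q3     q3   q4 
   q4     q5   q6 
   q5     q3   q4 
   q6     q5   q7 
   q7     q8   q7 
 * q8     q9  q10 
   q9     q9  q10 
   q10    q8  q11 
 * q11    q8  q11 
(> = start, * = accepting)

start=q0; accept=q8,q11; q0-a->q1; q0-b->q2; q1-a->q3; q1-b->q4; q2-a->q5; q2-b->q6; q3-a->q3; q3-b->q4; q4-a->q5; q4-b->q6; q5-a->q3; q5-b->q4; q6-a->q5; q6-b->q7; q7-a->q8; q7-b->q7; q8-a->q9; q8-b->q10; q9-a->q9; q9-b->q10; q10-a->q8; q10-b->q11; q11-a->q8; q11-b->q11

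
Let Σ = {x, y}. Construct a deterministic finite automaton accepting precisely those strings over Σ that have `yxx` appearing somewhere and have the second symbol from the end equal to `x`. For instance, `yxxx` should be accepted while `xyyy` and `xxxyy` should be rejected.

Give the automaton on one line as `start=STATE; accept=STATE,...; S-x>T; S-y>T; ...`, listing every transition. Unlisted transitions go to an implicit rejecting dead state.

start=s0; accept=s3,s4; s0-x>s0; s0-y>s1; s1-x>s2; s1-y>s1; s2-x>s3; s2-y>s1; s3-x>s3; s3-y>s4; s4-x>s5; s4-y>s6; s5-x>s3; s5-y>s4; s6-x>s5; s6-y>s6

Build one automaton per condition and run them in lockstep. One (4 states) tracks whether and how much of `yxx` has been seen; the other (7 states) tracks the last 2 symbols read. Each combined state is a pair, one component from each; accept when both components accept. After merging equivalent states the machine shrinks.
A 7-state machine:
        x   y  
>  s0   s0  s1 
   s1   s2  s1 
   s2   s3  s1 
 * s3   s3  s4 
 * s4   s5  s6 
   s5   s3  s4 
   s6   s5  s6 
(> = start, * = accepting)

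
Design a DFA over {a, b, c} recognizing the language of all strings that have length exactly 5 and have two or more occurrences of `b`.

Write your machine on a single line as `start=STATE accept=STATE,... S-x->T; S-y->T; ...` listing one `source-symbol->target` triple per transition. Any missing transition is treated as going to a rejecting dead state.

start=q0; accept=q16,q17; q0-a->q1; q0-b->q2; q0-c->q1; q1-a->q3; q1-b->q4; q1-c->q3; q2-a->q4; q2-b->q5; q2-c->q4; q3-a->q6; q3-b->q7; q3-c->q6; q4-a->q7; q4-b->q8; q4-c->q7; q5-a->q8; q5-b->q9; q5-c->q8; q6-a->q10; q6-b->q11; q6-c->q10; q7-a->q11; q7-b->q12; q7-c->q11; q8-a->q12; q8-b->q13; q8-c->q12; q9-a->q13; q9-b->q13; q9-c->q13; q10-a->q14; q10-b->q15; q10-c->q14; q11-a->q15; q11-b->q16; q11-c->q15; q12-a->q16; q12-b->q17; q12-c->q16; q13-a->q17; q13-b->q17; q13-c->q17; q14-a->q18; q14-b->q19; q14-c->q18; q15-a->q19; q15-b->q20; q15-c->q19; q16-a->q20; q16-b->q21; q16-c->q20; q17-a->q21; q17-b->q21; q17-c->q21; q18-a->q18; q18-b->q19; q18-c->q18; q19-a->q19; q19-b->q20; q19-c->q19; q20-a->q20; q20-b->q21; q20-c->q20; q21-a->q21; q21-b->q21; q21-c->q21

Run two small machines in parallel and take their product. The first has 7 states tracking the input length, saturating at 6; the second has 4 states tracking the count of `b`s, saturating at 3. A product state is a pair (one from each), accepting exactly when both do.
A 22-state machine:
          a    b    c  
>  q0     q1   q2   q1 
   q1     q3   q4   q3 
   q2     q4   q5   q4 
   q3     q6   q7   q6 
   q4     q7   q8   q7 
   q5     q8   q9   q8 
   q6    q10  q11  q10 
   q7    q11  q12  q11 
   q8    q12  q13  q12 
   q9    q13  q13  q13 
   q10   q14  q15  q14 
   q11   q15  q16  q15 
   q12   q16  q17  q16 
   q13   q17  q17  q17 
   q14   q18  q19  q18 
   q15   q19  q20  q19 
 * q16   q20  q21  q20 
 * q17   q21  q21  q21 
   q18   q18  q19  q18 
   q19   q19  q20  q19 
   q20   q20  q21  q20 
   q21   q21  q21  q21 
(> = start, * = accepting)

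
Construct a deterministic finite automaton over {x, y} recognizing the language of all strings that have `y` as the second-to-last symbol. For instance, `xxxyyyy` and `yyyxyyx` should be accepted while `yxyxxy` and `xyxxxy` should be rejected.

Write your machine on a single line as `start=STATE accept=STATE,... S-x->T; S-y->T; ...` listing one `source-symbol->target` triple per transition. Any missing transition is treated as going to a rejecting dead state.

start=s0; accept=s5,s6; s0-x->s1; s0-y->s2; s1-x->s3; s1-y->s4; s2-x->s5; s2-y->s6; s3-x->s3; s3-y->s4; s4-x->s5; s4-y->s6; s5-x->s3; s5-y->s4; s6-x->s5; s6-y->s6

Because acceptance depends on a position counted from the end, the machine has to buffer the most recent 2 symbols. Make each state the string of the last up-to-2 symbols read; on input `x` shift the window left and append `x`. Accept when the buffered window has length 2 and begins with `y`.
With 7 states:
        x   y  
>  s0   s1  s2 
   s1   s3  s4 
   s2   s5  s6 
   s3   s3  s4 
   s4   s5  s6 
 * s5   s3  s4 
 * s6   s5  s6 
(> = start, * = accepting)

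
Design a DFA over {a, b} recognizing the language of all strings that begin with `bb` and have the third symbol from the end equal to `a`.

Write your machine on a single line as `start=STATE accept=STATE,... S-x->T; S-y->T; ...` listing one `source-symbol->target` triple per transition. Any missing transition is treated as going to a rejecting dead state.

start=q0; accept=q19,q20,q21,q22; q0-a->q1; q0-b->q2; q1-a->q3; q1-b->q4; q2-a->q5; q2-b->q6; q3-a->q7; q3-b->q8; q4-a->q9; q4-b->q10; q5-a->q11; q5-b->q12; q6-a->q13; q6-b->q14; q7-a->q7; q7-b->q8; q8-a->q9; q8-b->q10; q9-a->q11; q9-b->q12; q10-a->q15; q10-b->q16; q11-a->q7; q11-b->q8; q12-a->q9; q12-b->q10; q13-a->q17; q13-b->q18; q14-a->q13; q14-b->q14; q15-a->q11; q15-b->q12; q16-a->q15; q16-b->q16; q17-a->q19; q17-b->q20; q18-a->q21; q18-b->q22; q19-a->q19; q19-b->q20; q20-a->q21; q20-b->q22; q21-a->q17; q21-b->q18; q22-a->q13; q22-b->q14

Run two small machines in parallel and take their product. The first has 4 states tracking whether the input so far still matches the prefix `bb`; the second has 15 states tracking the last 3 symbols read. A product state is a pair (one from each), accepting exactly when both do.
With 23 states:
          a    b  
>  q0     q1   q2 
   q1     q3   q4 
   q2     q5   q6 
   q3     q7   q8 
   q4     q9  q10 
   q5    q11  q12 
   q6    q13  q14 
   q7     q7   q8 
   q8     q9  q10 
   q9    q11  q12 
   q10   q15  q16 
   q11    q7   q8 
   q12    q9  q10 
   q13   q17  q18 
   q14   q13  q14 
   q15   q11  q12 
   q16   q15  q16 
   q17   q19  q20 
   q18   q21  q22 
 * q19   q19  q20 
 * q20   q21  q22 
 * q21   q17  q18 
 * q22   q13  q14 
(> = start, * = accepting)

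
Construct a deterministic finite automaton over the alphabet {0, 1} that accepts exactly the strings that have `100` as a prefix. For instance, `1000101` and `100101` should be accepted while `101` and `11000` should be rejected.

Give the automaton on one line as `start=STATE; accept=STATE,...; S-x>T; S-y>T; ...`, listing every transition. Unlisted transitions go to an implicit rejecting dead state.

start=S0; accept=S3; S0-0>S4; S0-1>S1; S1-0>S2; S1-1>S4; S2-0>S3; S2-1>S4; S3-0>S3; S3-1>S3; S4-0>S4; S4-1>S4

Walk along `100` while the input agrees: from S0 take `1` to S1, and so on. Any deviation drops to the rejecting sink S4. Once S3 is reached the prefix is confirmed and every continuation is accepted.
With 5 states:
        0   1  
>  S0   S4  S1 
   S1   S2  S4 
   S2   S3  S4 
 * S3   S3  S3 
   S4   S4  S4 
(> = start, * = accepting)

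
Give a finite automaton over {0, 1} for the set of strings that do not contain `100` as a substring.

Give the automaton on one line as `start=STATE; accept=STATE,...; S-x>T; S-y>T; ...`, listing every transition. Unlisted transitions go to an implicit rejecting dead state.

This is the complement of 'contains `100`'. Use the same substring-matching states — q0 through q3 holding how much of `100` has just been matched — but flip the accepting set: everything except the trap q3 accepts.
With 4 states:
        0   1  
>* q0   q0  q1 
 * q1   q2  q1 
 * q2   q3  q1 
   q3   q3  q3 
(> = start, * = accepting)

start=q0; accept=q0,q1,q2; q0-0>q0; q0-1>q1; q1-0>q2; q1-1>q1; q2-0>q3; q2-1>q1; q3-0>q3; q3-1>q3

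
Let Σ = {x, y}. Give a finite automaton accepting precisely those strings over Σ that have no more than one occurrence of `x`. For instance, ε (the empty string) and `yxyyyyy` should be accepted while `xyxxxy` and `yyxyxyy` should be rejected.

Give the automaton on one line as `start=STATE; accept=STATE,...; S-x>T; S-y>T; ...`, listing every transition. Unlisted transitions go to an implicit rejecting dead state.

start=q0; accept=q0,q1; q0-x>q1; q0-y>q0; q1-x>q2; q1-y>q1; q2-x>q2; q2-y>q2

Count `x`s, saturating at 2: state q0 means no `x` yet, q1 means one `x` seen, q2 means more than one. Each `x` increments (capped at q2); other symbols loop. Accept from {q0, q1}.
A 3-state machine:
        x   y  
>* q0   q1  q0 
 * q1   q2  q1 
   q2   q2  q2 
(> = start, * = accepting)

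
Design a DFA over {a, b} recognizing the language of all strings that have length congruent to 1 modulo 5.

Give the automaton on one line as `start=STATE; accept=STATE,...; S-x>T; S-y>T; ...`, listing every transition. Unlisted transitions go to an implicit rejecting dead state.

Count input length modulo 5: every symbol advances one step around the cycle q0 → q1 → q2 → q3 → q4 → q0. Accept at q1.
A 5-state machine:
        a   b  
>  q0   q1  q1 
 * q1   q2  q2 
   q2   q3  q3 
   q3   q4  q4 
   q4   q0  q0 
(> = start, * = accepting)

start=q0; accept=q1; q0-a>q1; q0-b>q1; q1-a>q2; q1-b>q2; q2-a>q3; q2-b>q3; q3-a>q4; q3-b>q4; q4-a>q0; q4-b>q0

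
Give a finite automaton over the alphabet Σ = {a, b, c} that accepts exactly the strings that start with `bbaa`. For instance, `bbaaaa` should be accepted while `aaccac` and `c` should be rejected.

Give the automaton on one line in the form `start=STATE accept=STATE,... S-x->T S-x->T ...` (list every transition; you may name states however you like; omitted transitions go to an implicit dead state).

start=S0 accept=S4 S0-a->S5 S0-b->S1 S0-c->S5 S1-a->S5 S1-b->S2 S1-c->S5 S2-a->S3 S2-b->S5 S2-c->S5 S3-a->S4 S3-b->S5 S3-c->S5 S4-a->S4 S4-b->S4 S4-c->S4 S5-a->S5 S5-b->S5 S5-c->S5

Walk along `bbaa` while the input agrees: from S0 take `b` to S1, and so on. Any deviation drops to the rejecting sink S5. Once S4 is reached the prefix is confirmed and every continuation is accepted.
6 states suffice.
        a   b   c  
>  S0   S5  S1  S5 
   S1   S5  S2  S5 
   S2   S3  S5  S5 
   S3   S4  S5  S5 
 * S4   S4  S4  S4 
   S5   S5  S5  S5 
(> = start, * = accepting)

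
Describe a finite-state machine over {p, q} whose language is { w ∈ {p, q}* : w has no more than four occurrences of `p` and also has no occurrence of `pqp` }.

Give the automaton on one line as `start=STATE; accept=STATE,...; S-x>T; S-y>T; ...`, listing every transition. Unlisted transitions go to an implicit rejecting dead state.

start=A; accept=A,B,C,D,E,F,H,I,J,K,L; A-p>B; A-q>A; B-p>C; B-q>D; C-p>E; C-q>F; D-p>G; D-q>H; E-p>I; E-q>J; F-p>G; F-q>K; G-p>G; G-q>G; H-p>C; H-q>H; I-p>G; I-q>I; J-p>G; J-q>L; K-p>E; K-q>K; L-p>I; L-q>L

Build one automaton per condition and run them in lockstep. One (6 states) tracks the count of `p`s, saturating at 5; the other (4 states) tracks partial matches of the forbidden pattern `pqp`. Each combined state is a pair, one component from each; accept when both components accept. Equivalent product states are then merged.
With 12 states:
       p  q 
>* A   B  A 
 * B   C  D 
 * C   E  F 
 * D   G  H 
 * E   I  J 
 * F   G  K 
   G   G  G 
 * H   C  H 
 * I   G  I 
 * J   G  L 
 * K   E  K 
 * L   I  L 
(> = start, * = accepting)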